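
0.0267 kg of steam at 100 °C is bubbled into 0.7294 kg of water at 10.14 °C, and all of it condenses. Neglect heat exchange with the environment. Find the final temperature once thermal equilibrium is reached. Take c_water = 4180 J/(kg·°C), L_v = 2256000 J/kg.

T_f ≈ 32.4 °C

Conservation of energy gives ΣQ = 0:
latent heat released on condensation: 0.0267×2256000 = 60235
  condensed water 100 °C→T: 111.61(T − 100)
  water warms: 0.7294×4180×(T − 10.14) = 3048.9(T − 10.14)
3160.5 T = 60235 + 11161 + 30916 = 102312
T ≈ 32.37 °C (< 100 °C, so full condensation is consistent).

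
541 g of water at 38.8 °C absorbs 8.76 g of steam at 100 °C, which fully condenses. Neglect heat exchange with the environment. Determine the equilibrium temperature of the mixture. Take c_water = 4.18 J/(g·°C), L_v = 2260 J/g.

Sum of m c ΔT and latent-heat terms is zero:
latent heat released on condensation: 8.76·2260 = 19798
  condensate cools 100→T: 8.76·4.18·(T − 100) = 36.62(T − 100)
  original water: 2261.4(T − 38.8)
2298 T = 19798 + 3661.7 + 87742 = 111201
T ≈ 48.39 °C (< 100 °C, so full condensation is consistent).

T_f ≈ 48.4 °C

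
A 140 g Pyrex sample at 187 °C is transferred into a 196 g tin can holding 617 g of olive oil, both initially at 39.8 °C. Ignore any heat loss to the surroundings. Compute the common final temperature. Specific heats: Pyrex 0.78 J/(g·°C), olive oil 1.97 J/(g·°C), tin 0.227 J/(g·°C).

T_f ≈ 51.5 °C

Let T be the final temperature. ΣQ_i = 0:
140×0.78×(T − 187) + 617×1.97×(T − 39.8) + 196×0.227×(T − 39.8) = 0
(109.2 + 1215.5 + 44.49) T = 109.2×187 + 1215.5×39.8 + 44.49×39.8
T = 70568 / 1369.2 = 51.5 °C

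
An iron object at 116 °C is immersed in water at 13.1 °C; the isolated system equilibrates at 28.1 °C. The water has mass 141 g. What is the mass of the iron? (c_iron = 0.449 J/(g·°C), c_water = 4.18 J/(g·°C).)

Conservation of energy gives ΣQ = 0:
m×0.449×(28.1 − 116) + 141×4.18×(28.1 − 13.1) = 0
-39.47 m = -8840.7
m = -8840.7/-39.47 ≈ 224 g

m ≈ 224 g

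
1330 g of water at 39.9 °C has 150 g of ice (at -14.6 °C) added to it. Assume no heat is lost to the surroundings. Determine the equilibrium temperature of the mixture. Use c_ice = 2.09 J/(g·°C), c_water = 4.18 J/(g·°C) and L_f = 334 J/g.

T_f ≈ 27.0 °C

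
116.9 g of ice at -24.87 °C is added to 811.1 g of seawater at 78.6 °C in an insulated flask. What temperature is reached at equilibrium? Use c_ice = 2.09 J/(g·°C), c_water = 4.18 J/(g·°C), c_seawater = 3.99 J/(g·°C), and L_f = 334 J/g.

T_f ≈ 56.2 °C

Heat gained plus heat lost sum to zero:
ice -24.87→0 °C: 116.9×2.09×24.87 = 6076.3; melt ice: 116.9×334 = 39045; meltwater 0→T: 116.9×4.18×T = 488.64 T; seawater cools: 811.1×3.99×(T − 78.6) = 3236.3(T − 78.6)
3724.9 T = 254372 − 45121 = 209251
T ≈ 56.18 °C — above 0 °C, consistent with complete melting.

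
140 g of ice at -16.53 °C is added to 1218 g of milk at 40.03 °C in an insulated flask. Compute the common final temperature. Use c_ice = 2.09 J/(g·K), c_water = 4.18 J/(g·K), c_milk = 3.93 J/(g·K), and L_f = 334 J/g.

T_f ≈ 26.1 °C

Energy conservation, ΣQ = 0:
ice -16.53→0 °C: 140·2.09·16.53 = 4836.7; fusion: m_ice L_f = 140·334 = 46760; warm the meltwater: 585.2 T; milk: 4786.7(T − 40.03)
5371.9 T = 191613 − 51597 = 140017
T ≈ 26.06 °C. Since T > 0 °C, the all-ice-melts assumption holds.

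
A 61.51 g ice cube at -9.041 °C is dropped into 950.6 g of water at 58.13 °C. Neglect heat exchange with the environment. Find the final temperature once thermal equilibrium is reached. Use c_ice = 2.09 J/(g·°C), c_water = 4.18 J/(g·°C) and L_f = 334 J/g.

Taking heat into each body as positive, Σ m c ΔT = 0:
ice -9.041→0 °C: 61.51·2.09·9.041 = 1162.3; melt ice: 61.51·334 = 20544; warm the meltwater: 257.11 T; water: 3973.5(T − 58.13)
4230.6 T = 230980 − 21707 = 209273
T ≈ 49.47 °C — above 0 °C, consistent with complete melting.

T_f ≈ 49.5 °C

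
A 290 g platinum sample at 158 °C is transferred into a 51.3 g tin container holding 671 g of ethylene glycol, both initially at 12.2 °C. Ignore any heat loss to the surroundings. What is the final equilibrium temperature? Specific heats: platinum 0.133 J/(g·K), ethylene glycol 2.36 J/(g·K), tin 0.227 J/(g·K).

T_f ≈ 15.6 °C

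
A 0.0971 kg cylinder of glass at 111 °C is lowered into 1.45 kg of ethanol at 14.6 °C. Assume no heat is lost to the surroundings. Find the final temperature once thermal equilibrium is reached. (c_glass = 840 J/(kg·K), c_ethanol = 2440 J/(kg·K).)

T_f ≈ 16.8 °C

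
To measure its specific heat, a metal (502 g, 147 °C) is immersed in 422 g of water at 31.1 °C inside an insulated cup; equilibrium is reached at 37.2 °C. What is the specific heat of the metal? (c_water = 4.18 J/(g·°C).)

Taking heat into each body as positive, Σ m c ΔT = 0:
502×c×(37.2 − 147) + 422×4.18×(37.2 − 31.1) = 0
-55120 c = -10760
c = -10760/-55120 ≈ 0.1952 J/(g·°C)

c ≈ 0.195 J/(g·°C)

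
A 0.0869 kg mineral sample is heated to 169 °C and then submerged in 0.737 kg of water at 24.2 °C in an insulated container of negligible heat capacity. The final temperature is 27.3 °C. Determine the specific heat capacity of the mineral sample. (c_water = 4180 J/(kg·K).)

c ≈ 776 J/(kg·K)

Energy conservation, ΣQ = 0:
0.0869×c×(27.3 − 169) + 0.737×4180×(27.3 − 24.2) = 0
-12.31 c = -9550
c = -9550/-12.31 ≈ 775.6 J/(kg·K)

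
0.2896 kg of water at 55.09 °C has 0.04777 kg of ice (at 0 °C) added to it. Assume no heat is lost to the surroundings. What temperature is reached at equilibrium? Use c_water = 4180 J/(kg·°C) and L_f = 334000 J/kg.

Energy conservation, ΣQ = 0:
melt ice: 0.04777·334000 = 15955
  warm the meltwater: 199.68 T
  water cools: 0.2896·4180·(T − 55.09) = 1210.5(T − 55.09)
1410.2 T = 66688 − 15955 = 50733
T ≈ 35.98 °C (positive, so assuming full melt was valid).

T_f ≈ 36.0 °C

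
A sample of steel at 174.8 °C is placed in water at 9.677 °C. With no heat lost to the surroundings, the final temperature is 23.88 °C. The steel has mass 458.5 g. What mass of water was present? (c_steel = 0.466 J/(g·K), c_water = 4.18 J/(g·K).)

m ≈ 543 g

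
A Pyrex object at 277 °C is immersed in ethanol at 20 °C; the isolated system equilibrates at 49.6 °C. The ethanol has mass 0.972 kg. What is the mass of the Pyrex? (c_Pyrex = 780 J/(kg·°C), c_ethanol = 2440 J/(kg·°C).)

Heat lost by the Pyrex = heat gained by the ethanol:
m·780·(277 − 49.6) = 0.972·2440·(49.6 − 20)
177372 m = 70202  ⇒  m ≈ 0.3958 kg

m ≈ 0.396 kg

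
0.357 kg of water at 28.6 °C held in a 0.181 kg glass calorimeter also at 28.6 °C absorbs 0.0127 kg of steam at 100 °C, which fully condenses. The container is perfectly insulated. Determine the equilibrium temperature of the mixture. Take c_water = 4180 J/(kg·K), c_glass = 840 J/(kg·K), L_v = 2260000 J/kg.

T_f ≈ 47.7 °C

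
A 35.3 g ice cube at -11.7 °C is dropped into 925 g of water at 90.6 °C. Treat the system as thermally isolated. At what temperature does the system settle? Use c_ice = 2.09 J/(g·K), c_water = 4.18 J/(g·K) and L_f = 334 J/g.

Let T be the final temperature. ΣQ_i = 0:
ice -11.7→0 °C: 35.3·2.09·11.7 = 863.19; melt ice: 35.3·334 = 11790; meltwater 0→T: 35.3·4.18·T = 147.55 T; water: 3866.5(T − 90.6)
4014.1 T = 350305 − 12653 = 337652
T ≈ 84.12 °C — above 0 °C, consistent with complete melting.

T_f ≈ 84.1 °C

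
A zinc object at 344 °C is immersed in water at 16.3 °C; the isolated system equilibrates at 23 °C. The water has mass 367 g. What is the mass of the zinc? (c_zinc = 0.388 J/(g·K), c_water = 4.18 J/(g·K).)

Energy conservation, ΣQ = 0:
m·0.388·(23 − 344) + 367·4.18·(23 − 16.3) = 0
-124.55 m = -10278
m = -10278/-124.55 ≈ 82.52 g

m ≈ 82.5 g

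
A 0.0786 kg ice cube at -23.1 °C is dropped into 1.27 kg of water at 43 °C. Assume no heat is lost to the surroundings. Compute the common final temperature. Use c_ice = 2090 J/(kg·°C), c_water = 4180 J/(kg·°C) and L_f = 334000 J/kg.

Let T be the final temperature. ΣQ_i = 0:
warm ice to 0 °C: 0.0786·2090·(0 − (-23.1)) = 3794.7; latent heat to melt: 0.0786·334000 = 26252; warm the meltwater: 328.55 T; water cools: 1.27·4180·(T − 43) = 5308.6(T − 43)
5637.1 T = 228270 − 30047 = 198223
T ≈ 35.16 °C — above 0 °C, consistent with complete melting.

T_f ≈ 35.2 °C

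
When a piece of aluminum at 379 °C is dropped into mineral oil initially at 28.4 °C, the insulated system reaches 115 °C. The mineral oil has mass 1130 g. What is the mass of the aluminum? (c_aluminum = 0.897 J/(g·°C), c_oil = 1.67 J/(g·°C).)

|Q_aluminum| = |Q_oil|:
m×0.897×(379 − 115) = 1130×1.67×(115 − 28.4)
236.81 m = 163423  ⇒  m ≈ 690.1 g

m ≈ 690 g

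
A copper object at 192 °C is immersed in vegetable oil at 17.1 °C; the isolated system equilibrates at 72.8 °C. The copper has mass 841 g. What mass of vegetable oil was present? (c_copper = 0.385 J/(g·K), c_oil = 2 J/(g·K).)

m ≈ 346 g

Heat lost by the copper = heat gained by the oil:
841×0.385×(192 − 72.8) = m×2×(72.8 − 17.1)
111.4 m = 38595  ⇒  m ≈ 346.5 g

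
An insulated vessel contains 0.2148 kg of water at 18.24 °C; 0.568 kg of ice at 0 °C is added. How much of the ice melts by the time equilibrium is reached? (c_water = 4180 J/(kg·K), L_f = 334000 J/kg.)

m_melted ≈ 0.049 kg

Cooling the water to 0 °C releases 0.2148·4180·18.24 = 16377 J.
To melt every bit of ice: 0.568·334000 = 189712 J.
Since 16377 < 189712 J, not all the ice melts; equilibrium is at 0 °C.
m_melt = 16377 / L_f = 0.04903 kg.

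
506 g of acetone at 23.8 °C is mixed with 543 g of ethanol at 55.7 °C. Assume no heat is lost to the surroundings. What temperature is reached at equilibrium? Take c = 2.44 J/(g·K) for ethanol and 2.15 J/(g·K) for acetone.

T_f ≈ 41.3 °C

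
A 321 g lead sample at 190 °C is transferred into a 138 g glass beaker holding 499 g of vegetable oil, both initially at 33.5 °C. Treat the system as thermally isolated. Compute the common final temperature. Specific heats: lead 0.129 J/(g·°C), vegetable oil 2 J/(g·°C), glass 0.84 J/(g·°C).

T_f ≈ 39.1 °C

Taking heat into each body as positive, Σ m c ΔT = 0:
321×0.129×(T − 190) + 499×2×(T − 33.5) + 138×0.84×(T − 33.5) = 0
41.41(T − 190) + 998(T − 33.5) + 115.92(T − 33.5) = 0
(41.41 + 998 + 115.92) T = 41.41×190 + 998×33.5 + 115.92×33.5
T = 45184 / 1155.3 = 39.1 °C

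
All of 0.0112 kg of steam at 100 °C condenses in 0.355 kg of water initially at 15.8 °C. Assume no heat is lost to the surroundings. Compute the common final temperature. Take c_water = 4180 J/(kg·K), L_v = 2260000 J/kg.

Energy balance with sensible and latent terms:
steam→water at 100 °C releases m L_v = 0.0112·2260000 = 25312
  condensed water 100 °C→T: 46.82(T − 100)
  water warms: 0.355·4180·(T − 15.8) = 1483.9(T − 15.8)
1530.7 T = 25312 + 4681.6 + 23446 = 53439
T ≈ 34.91 °C (< 100 °C, so full condensation is consistent).

T_f ≈ 34.9 °C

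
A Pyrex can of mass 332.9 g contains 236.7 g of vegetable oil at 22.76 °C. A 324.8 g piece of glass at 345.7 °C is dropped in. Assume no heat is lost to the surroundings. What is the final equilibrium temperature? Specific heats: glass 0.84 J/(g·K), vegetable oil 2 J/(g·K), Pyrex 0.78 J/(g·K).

T_f = Σ m_i c_i T_i / Σ m_i c_i:
T_f = (272.83·345.7 + 473.4·22.76 + 259.66·22.76) / (272.83 + 473.4 + 259.66)
    = 111003 / 1005.9 ≈ 110.35 °C

T_f ≈ 110.4 °C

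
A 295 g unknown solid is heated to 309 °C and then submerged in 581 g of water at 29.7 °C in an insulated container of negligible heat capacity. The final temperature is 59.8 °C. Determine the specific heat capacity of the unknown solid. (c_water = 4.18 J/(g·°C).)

Heat gained plus heat lost sum to zero:
295×c×(59.8 − 309) + 581×4.18×(59.8 − 29.7) = 0
-73514 c = -73100
c = -73100/-73514 ≈ 0.9944 J/(g·°C)

c ≈ 0.994 J/(g·°C)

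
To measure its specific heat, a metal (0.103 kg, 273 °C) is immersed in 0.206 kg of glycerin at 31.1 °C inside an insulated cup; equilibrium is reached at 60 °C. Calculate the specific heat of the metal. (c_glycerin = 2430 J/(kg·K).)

Energy conservation, ΣQ = 0:
0.103·c·(60 − 273) + 0.206·2430·(60 − 31.1) = 0
-21.94 c = -14467
c = -14467/-21.94 ≈ 659.4 J/(kg·K)

c ≈ 659 J/(kg·K)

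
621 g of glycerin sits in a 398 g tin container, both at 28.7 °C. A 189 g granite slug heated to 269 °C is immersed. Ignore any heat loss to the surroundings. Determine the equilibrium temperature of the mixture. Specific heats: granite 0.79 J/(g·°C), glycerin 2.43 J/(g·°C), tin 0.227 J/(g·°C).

T_f ≈ 49.2 °C

Taking heat into each body as positive, Σ m c ΔT = 0:
189×0.79×(T − 269) + 621×2.43×(T − 28.7) + 398×0.227×(T − 28.7) = 0
149.31(T − 269) + 1509(T − 28.7) + 90.35(T − 28.7) = 0
1748.7 T = 86066
T = 86066 / 1748.7 = 49.2 °C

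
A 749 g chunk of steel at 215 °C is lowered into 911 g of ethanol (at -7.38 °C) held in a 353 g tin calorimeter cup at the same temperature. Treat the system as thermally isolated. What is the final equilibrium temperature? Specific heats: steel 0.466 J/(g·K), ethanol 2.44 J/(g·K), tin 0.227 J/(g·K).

T_f is the heat-capacity-weighted average of the initial temperatures:
T_f = (349.03×215 + 2222.8×(-7.38) + 80.13×(-7.38)) / (349.03 + 2222.8 + 80.13)
    = 58046 / 2652 ≈ 21.89 °C

T_f ≈ 21.9 °C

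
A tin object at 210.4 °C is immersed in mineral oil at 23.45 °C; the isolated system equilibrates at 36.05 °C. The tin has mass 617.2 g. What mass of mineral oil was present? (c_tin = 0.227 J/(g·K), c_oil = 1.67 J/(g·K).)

m ≈ 1160 g

|Q_tin| = |Q_oil|:
617.2·0.227·(210.4 − 36.05) = m·1.67·(36.05 − 23.45)
21.04 m = 24427  ⇒  m ≈ 1161 g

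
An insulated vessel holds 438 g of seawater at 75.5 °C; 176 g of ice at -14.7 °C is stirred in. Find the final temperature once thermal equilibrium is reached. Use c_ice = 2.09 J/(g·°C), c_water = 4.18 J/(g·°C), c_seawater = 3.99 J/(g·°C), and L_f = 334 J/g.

T_f ≈ 27.3 °C

Energy conservation, ΣQ = 0:
ice -14.7→0 °C: 176×2.09×14.7 = 5407.2; melt ice: 176×334 = 58784; meltwater 0→T: 176×4.18×T = 735.68 T; seawater: 1747.6(T − 75.5)
2483.3 T = 131945 − 64191 = 67754
T ≈ 27.28 °C — above 0 °C, consistent with complete melting.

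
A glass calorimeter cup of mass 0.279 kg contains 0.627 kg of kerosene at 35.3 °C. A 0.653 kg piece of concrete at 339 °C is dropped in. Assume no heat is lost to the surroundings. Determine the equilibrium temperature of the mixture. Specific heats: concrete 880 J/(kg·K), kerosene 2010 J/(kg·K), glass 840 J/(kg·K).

T_f ≈ 119.6 °C

Taking heat into each body as positive, Σ m c ΔT = 0:
0.653*880*(T − 339) + 0.627*2010*(T − 35.3) + 0.279*840*(T − 35.3) = 0
574.64(T − 339) + 1260.3(T − 35.3) + 234.36(T − 35.3) = 0
2069.3 T = 247563
T = 247563 / 2069.3 = 120 °C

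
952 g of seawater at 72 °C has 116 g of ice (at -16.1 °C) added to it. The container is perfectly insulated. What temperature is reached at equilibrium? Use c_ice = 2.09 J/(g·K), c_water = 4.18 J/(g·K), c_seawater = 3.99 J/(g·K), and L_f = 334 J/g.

Taking heat into each body as positive, Σ m c ΔT = 0:
ice -16.1→0 °C: 116·2.09·16.1 = 3903.3; fusion: m_ice L_f = 116·334 = 38744; meltwater 0→T: 116·4.18·T = 484.88 T; seawater cools: 952·3.99·(T − 72) = 3798.5(T − 72)
4283.4 T = 273491 − 42647 = 230843
T ≈ 53.89 °C — above 0 °C, consistent with complete melting.

T_f ≈ 53.9 °C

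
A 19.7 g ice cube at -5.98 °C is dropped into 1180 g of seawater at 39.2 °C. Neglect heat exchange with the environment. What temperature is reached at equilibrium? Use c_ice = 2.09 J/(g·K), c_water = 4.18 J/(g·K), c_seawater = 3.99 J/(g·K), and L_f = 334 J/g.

T_f ≈ 37.1 °C

Taking heat into each body as positive, Σ m c ΔT = 0:
warm ice to 0 °C: 19.7×2.09×(0 − (-5.98)) = 246.21
  latent heat to melt: 19.7×334 = 6579.8
  meltwater 0→T: 19.7×4.18×T = 82.35 T
  seawater cools: 1180×3.99×(T − 39.2) = 4708.2(T − 39.2)
4790.5 T = 184561 − 6826 = 177735
T ≈ 37.10 °C — above 0 °C, consistent with complete melting.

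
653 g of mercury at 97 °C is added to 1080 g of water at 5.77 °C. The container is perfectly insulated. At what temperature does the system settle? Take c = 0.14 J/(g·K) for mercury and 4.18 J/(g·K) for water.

T_f ≈ 7.6 °C

Taking heat into each body as positive, Σ m c ΔT = 0:
653*0.14*(T − 97) + 1080*4.18*(T − 5.77) = 0
91.42(T − 97) + 4514.4(T − 5.77) = 0
(91.42 + 4514.4) T = 91.42*97 + 4514.4*5.77
T ≈ 7.58 °C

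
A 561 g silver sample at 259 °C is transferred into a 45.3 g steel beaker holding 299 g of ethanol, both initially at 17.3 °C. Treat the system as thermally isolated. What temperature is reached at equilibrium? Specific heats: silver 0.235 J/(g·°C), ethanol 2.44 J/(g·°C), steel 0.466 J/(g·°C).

T_f ≈ 53.4 °C

Setting the total heat transfer to zero:
561×0.235×(T − 259) + 299×2.44×(T − 17.3) + 45.3×0.466×(T − 17.3) = 0
131.83(T − 259) + 729.56(T − 17.3) + 21.11(T − 17.3) = 0
(131.83 + 729.56 + 21.11) T = 131.83×259 + 729.56×17.3 + 21.11×17.3
T ≈ 53.41 °C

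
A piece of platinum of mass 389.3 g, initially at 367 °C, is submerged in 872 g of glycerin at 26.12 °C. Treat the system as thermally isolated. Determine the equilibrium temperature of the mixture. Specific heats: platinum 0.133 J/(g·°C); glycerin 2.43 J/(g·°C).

|Q_platinum| = |Q_glycerin|:
389.3×0.133×(367 − T) = 872×2.43×(T − 26.12)
51.78(367 − T) = 2119(T − 26.12)
2170.7 T = 74349  ⇒  T ≈ 34.25 °C

T_f ≈ 34.3 °C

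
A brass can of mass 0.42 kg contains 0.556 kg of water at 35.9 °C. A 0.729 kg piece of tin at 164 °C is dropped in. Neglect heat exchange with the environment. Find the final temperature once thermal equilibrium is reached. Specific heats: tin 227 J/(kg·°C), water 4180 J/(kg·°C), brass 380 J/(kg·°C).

Conservation of energy gives ΣQ = 0:
0.729×227×(T − 164) + 0.556×4180×(T − 35.9) + 0.42×380×(T − 35.9) = 0
165.48(T − 164) + 2324.1(T − 35.9) + 159.6(T − 35.9) = 0
2649.2 T = 116303
T ≈ 43.90 °C

T_f ≈ 43.9 °C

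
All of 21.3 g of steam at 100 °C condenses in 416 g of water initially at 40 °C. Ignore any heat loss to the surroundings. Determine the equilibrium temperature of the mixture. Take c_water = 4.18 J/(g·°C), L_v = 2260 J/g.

T_f ≈ 69.3 °C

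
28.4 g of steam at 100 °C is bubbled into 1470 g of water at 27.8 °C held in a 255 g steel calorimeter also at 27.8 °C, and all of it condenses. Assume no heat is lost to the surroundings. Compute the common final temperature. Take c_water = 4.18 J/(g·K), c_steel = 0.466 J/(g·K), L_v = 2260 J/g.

Taking heat into each body as positive, Σ m c ΔT = 0:
condense steam: −28.4·2260 = −64184; condensed water 100 °C→T: 118.71(T − 100); water warms: 1470·4.18·(T − 27.8) = 6144.6(T − 27.8); cup: 118.83(T − 27.8)
6382.1 T = 64184 + 11871 + 174123 = 250179
T ≈ 39.20 °C (< 100 °C, so full condensation is consistent).

T_f ≈ 39.2 °C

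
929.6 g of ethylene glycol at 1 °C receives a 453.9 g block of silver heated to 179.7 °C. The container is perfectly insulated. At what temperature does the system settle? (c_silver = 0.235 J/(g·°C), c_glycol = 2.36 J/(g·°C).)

Taking heat into each body as positive, Σ m c ΔT = 0:
453.9·0.235·(T − 179.7) + 929.6·2.36·(T − 1) = 0
2300.5 T = 21362
T = 21362/2300.5 ≈ 9.29 °C

T_f ≈ 9.3 °C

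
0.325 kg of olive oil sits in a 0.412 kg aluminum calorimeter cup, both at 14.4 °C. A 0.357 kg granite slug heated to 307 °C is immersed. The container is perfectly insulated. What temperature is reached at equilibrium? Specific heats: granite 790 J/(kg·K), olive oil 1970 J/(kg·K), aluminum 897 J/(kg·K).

T_f ≈ 78.3 °C

T_f is the heat-capacity-weighted average of the initial temperatures:
T_f = (282.03*307 + 640.25*14.4 + 369.56*14.4) / (282.03 + 640.25 + 369.56)
    = 101125 / 1291.8 ≈ 78.28 °C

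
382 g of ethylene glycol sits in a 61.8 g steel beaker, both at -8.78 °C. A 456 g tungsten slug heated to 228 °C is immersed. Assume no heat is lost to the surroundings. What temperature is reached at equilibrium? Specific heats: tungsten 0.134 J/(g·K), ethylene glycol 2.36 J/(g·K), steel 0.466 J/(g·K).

Heat gained plus heat lost sum to zero:
456*0.134*(T − 228) + 382*2.36*(T − (-8.78)) + 61.8*0.466*(T − (-8.78)) = 0
(61.1 + 901.52 + 28.8) T = 61.1*228 + 901.52*(-8.78) + 28.8*(-8.78)
T = 5763.5 / 991.42 = 5.81 °C

T_f ≈ 5.8 °C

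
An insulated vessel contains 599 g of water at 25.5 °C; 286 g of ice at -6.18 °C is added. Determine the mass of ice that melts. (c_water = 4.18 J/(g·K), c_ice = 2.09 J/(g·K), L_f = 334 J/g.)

m_melted ≈ 180 g

Cooling the water to 0 °C releases 599×4.18×25.5 = 63847 J.
Of that, 286×2.09×6.18 = 3694 J goes to bring the ice to 0 °C, leaving 60153 J.
Melting all 286 g of ice would need 286×334 = 95524 J.
Since 60153 < 95524 J, not all the ice melts; equilibrium is at 0 °C.
m_melted×334 = 60153  ⇒  m_melted ≈ 180.1 g.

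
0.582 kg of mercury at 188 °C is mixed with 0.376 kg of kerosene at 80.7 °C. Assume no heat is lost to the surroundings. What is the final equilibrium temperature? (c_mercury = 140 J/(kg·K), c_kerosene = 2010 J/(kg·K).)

T_f ≈ 91.1 °C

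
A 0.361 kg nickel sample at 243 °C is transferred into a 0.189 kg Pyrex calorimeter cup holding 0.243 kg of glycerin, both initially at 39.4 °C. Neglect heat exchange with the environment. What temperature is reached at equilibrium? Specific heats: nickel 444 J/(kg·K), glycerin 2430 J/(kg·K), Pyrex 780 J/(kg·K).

Energy conservation, ΣQ = 0:
0.361·444·(T − 243) + 0.243·2430·(T − 39.4) + 0.189·780·(T − 39.4) = 0
898.19 T = 68023
T = 68023 / 898.19 = 75.7 °C

T_f ≈ 75.7 °C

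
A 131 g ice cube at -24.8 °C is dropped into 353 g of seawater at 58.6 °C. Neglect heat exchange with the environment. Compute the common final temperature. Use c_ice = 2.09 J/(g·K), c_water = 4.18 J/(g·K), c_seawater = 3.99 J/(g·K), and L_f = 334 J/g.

T_f ≈ 16.4 °C

Net heat exchanged in the isolated system is zero:
ice -24.8→0 °C: 131×2.09×24.8 = 6790; melt ice: 131×334 = 43754; warm the meltwater: 547.58 T; seawater: 1408.5(T − 58.6)
1956 T = 82536 − 50544 = 31992
T ≈ 16.36 °C (positive, so assuming full melt was valid).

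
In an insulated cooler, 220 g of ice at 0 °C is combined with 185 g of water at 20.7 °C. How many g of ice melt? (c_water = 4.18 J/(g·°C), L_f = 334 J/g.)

Cooling the water to 0 °C releases 185·4.18·20.7 = 16007 J.
Fully melting the ice requires m_ice L_f = 220·334 = 73480 J.
That's not enough to melt it all — equilibrium is at 0 °C with ice remaining.
m_melt = 16007 / L_f = 47.93 g.

m_melted ≈ 47.9 g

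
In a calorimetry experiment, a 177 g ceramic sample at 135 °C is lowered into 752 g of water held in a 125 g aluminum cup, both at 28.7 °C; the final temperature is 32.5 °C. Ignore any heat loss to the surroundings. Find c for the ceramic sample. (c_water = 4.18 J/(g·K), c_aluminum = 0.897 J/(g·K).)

c ≈ 0.682 J/(g·K)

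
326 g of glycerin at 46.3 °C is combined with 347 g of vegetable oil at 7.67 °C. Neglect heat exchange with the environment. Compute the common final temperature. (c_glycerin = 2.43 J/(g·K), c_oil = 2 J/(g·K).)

T_f ≈ 28.3 °C

Taking heat into each body as positive, Σ m c ΔT = 0:
326×2.43×(T − 46.3) + 347×2×(T − 7.67) = 0
1486.2 T = 42001
T = 42001 / 1486.2 = 28.3 °C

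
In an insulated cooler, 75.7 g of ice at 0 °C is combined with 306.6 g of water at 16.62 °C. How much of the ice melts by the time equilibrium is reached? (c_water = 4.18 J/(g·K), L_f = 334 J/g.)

m_melted ≈ 63.8 g

Cooling the water to 0 °C releases 306.6·4.18·16.62 = 21300 J.
Fully melting the ice requires m_ice L_f = 75.7·334 = 25284 J.
Since 21300 < 25284 J, not all the ice melts; equilibrium is at 0 °C.
Mass melted = 21300/334 ≈ 63.77 g.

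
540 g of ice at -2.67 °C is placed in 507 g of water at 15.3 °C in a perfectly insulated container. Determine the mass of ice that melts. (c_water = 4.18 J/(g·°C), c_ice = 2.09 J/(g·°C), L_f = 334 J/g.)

Cooling the water to 0 °C releases 507×4.18×15.3 = 32425 J.
Warming the ice to 0 °C takes 540×2.09×2.67 = 3013.4 J, leaving 29411 J for melting.
Fully melting the ice requires m_ice L_f = 540×334 = 180360 J.
That's not enough to melt it all — equilibrium is at 0 °C with ice remaining.
Mass melted = 29411/334 ≈ 88.06 g.

m_melted ≈ 88.1 g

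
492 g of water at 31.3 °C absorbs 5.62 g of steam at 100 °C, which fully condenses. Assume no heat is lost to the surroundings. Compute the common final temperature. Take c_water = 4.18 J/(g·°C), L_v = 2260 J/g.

T_f ≈ 38.2 °C

Taking heat into each body as positive, Σ m c ΔT = 0:
condense steam: −5.62×2260 = −12701; condensate cools 100→T: 5.62×4.18×(T − 100) = 23.49(T − 100); water warms: 492×4.18×(T − 31.3) = 2056.6(T − 31.3)
2080.1 T = 12701 + 2349.2 + 64370 = 79421
T ≈ 38.18 °C, under the boiling point, so the assumption holds.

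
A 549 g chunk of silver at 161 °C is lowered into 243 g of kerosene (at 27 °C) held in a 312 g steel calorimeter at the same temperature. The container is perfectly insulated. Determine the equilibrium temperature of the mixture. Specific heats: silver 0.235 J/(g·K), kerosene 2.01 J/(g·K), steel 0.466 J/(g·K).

T_f ≈ 49.7 °C

Taking heat into each body as positive, Σ m c ΔT = 0:
549·0.235·(T − 161) + 243·2.01·(T − 27) + 312·0.466·(T − 27) = 0
129.01(T − 161) + 488.43(T − 27) + 145.39(T − 27) = 0
762.84 T = 37885
T = 37885/762.84 ≈ 49.66 °C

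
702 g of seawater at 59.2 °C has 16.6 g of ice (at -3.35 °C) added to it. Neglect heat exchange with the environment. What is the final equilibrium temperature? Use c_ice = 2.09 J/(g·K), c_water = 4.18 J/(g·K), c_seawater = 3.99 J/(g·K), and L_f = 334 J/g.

T_f ≈ 55.8 °C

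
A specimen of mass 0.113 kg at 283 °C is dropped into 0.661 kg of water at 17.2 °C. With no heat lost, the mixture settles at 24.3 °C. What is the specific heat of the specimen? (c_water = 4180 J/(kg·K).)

c ≈ 671 J/(kg·K)

Heat lost by the specimen = heat gained by the water:
0.113·c·(283 − 24.3) = 0.661·4180·(24.3 − 17.2)
29.23 c = 19617  ⇒  c ≈ 671.1 J/(kg·K)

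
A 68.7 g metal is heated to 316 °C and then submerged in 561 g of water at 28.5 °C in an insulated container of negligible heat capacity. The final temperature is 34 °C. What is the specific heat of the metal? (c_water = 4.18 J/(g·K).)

c ≈ 0.666 J/(g·K)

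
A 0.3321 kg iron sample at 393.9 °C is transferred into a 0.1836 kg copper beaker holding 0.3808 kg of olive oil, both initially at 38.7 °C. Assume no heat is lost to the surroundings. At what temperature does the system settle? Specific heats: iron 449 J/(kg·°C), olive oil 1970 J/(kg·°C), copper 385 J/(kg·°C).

T_f ≈ 93.3 °C

T_f is the heat-capacity-weighted average of the initial temperatures:
T_f = (149.11·393.9 + 750.18·38.7 + 70.69·38.7) / (149.11 + 750.18 + 70.69)
    = 90503 / 969.97 ≈ 93.30 °C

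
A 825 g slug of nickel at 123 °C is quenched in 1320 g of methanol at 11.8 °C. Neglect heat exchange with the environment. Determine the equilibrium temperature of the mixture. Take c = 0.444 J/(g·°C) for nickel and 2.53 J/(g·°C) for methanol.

T_f ≈ 22.8 °C

Heat lost by the nickel equals heat gained by the methanol:
825*0.444*(123 − T) = 1320*2.53*(T − 11.8)
366.3(123 − T) = 3339.6(T − 11.8)
3705.9 T = 84462  ⇒  T ≈ 22.79 °C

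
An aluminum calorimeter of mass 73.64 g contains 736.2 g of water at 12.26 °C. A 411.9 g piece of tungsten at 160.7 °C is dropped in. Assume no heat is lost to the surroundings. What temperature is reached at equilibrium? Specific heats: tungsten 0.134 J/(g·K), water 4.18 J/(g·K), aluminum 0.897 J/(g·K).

T_f ≈ 14.8 °C

Let T be the final temperature. ΣQ_i = 0:
411.9·0.134·(T − 160.7) + 736.2·4.18·(T − 12.26) + 73.64·0.897·(T − 12.26) = 0
55.19(T − 160.7) + 3077.3(T − 12.26) + 66.06(T − 12.26) = 0
(55.19 + 3077.3 + 66.06) T = 55.19·160.7 + 3077.3·12.26 + 66.06·12.26
T = 47408/3198.6 ≈ 14.82 °C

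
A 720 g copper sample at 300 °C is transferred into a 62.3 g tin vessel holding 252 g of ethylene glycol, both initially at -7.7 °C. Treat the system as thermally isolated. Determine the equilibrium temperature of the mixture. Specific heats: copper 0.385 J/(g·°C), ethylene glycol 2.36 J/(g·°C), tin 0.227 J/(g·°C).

T_f = Σ m_i c_i T_i / Σ m_i c_i:
T_f = (277.2*300 + 594.72*(-7.7) + 14.14*(-7.7)) / (277.2 + 594.72 + 14.14)
    = 78472 / 886.06 ≈ 88.56 °C

T_f ≈ 88.6 °C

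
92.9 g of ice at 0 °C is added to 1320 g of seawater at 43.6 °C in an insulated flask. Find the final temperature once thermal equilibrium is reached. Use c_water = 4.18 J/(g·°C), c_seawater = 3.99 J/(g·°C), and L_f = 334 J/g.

Heat gained plus heat lost sum to zero:
fusion: m_ice L_f = 92.9×334 = 31029; warm the meltwater: 388.32 T; seawater cools: 1320×3.99×(T − 43.6) = 5266.8(T − 43.6)
5655.1 T = 229632 − 31029 = 198604
T ≈ 35.12 °C (positive, so assuming full melt was valid).

T_f ≈ 35.1 °C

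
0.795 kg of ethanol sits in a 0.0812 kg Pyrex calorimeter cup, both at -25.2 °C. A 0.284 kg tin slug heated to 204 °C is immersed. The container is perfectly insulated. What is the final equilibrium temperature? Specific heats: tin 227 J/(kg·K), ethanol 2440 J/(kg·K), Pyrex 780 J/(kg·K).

T_f ≈ -18.1 °C

T_f = Σ m_i c_i T_i / Σ m_i c_i:
T_f = (64.47·204 + 1939.8·(-25.2) + 63.34·(-25.2)) / (64.47 + 1939.8 + 63.34)
    = -37328 / 2067.6 ≈ -18.05 °C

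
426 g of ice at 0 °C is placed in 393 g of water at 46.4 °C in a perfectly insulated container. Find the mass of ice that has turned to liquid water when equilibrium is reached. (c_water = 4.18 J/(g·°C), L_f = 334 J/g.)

m_melted ≈ 228 g

Water can give up m c ΔT = 393×4.18×46.4 = 76223 J before reaching 0 °C.
To melt every bit of ice: 426×334 = 142284 J.
76223 J < 142284 J, so only part of the ice melts and the system sits at 0 °C.
m_melted×334 = 76223  ⇒  m_melted ≈ 228.2 g.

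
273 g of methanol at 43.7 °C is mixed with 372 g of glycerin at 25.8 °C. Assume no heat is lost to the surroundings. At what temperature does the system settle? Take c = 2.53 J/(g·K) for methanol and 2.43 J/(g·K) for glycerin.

Conservation of energy gives ΣQ = 0:
273·2.53·(T − 43.7) + 372·2.43·(T − 25.8) = 0
690.69(T − 43.7) + 903.96(T − 25.8) = 0
1594.7 T = 53505
T = 53505 / 1594.7 = 33.6 °C

T_f ≈ 33.6 °C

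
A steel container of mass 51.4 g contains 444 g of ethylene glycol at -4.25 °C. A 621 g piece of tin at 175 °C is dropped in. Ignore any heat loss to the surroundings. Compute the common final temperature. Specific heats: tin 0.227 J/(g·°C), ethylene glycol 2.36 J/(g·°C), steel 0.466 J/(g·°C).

T_f ≈ 16.6 °C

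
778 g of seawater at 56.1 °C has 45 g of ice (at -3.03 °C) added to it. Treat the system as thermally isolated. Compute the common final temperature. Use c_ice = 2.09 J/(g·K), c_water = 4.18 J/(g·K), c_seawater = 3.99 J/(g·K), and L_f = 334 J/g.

T_f ≈ 48.2 °C

Conservation of energy gives ΣQ = 0:
ice -3.03→0 °C: 45×2.09×3.03 = 284.97
  melt ice: 45×334 = 15030
  warm the meltwater: 188.1 T
  seawater cools: 778×3.99×(T − 56.1) = 3104.2(T − 56.1)
3292.3 T = 174147 − 15315 = 158832
T ≈ 48.24 °C. Since T > 0 °C, the all-ice-melts assumption holds.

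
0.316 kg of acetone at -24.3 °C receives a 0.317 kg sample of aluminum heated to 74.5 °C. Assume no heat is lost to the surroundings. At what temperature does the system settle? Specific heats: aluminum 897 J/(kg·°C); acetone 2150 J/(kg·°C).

T_f ≈ 4.9 °C

Heat lost by the aluminum equals heat gained by the acetone:
0.317*897*(74.5 − T) = 0.316*2150*(T − (-24.3))
284.35(74.5 − T) = 679.4(T − (-24.3))
963.75 T = 4674.6  ⇒  T ≈ 4.85 °C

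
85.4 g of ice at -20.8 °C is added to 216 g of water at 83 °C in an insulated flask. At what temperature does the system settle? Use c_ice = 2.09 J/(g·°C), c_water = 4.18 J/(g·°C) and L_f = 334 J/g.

Heat gained plus heat lost sum to zero:
warm ice to 0 °C: 85.4·2.09·(0 − (-20.8)) = 3712.5; melt ice: 85.4·334 = 28524; warm the meltwater: 356.97 T; water: 902.88(T − 83)
1259.9 T = 74939 − 32236 = 42703
T ≈ 33.90 °C — above 0 °C, consistent with complete melting.

T_f ≈ 33.9 °C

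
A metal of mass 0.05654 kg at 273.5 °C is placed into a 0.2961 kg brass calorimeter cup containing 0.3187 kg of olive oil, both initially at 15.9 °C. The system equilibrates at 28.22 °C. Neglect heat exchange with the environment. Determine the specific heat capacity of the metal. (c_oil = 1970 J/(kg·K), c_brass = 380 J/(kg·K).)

Taking heat into each body as positive, Σ m c ΔT = 0:
0.05654·c·(28.22 − 273.5) + 0.3187·1970·(28.22 − 15.9) + 0.2961·380·(28.22 − 15.9) = 0
-13.87 c = -9121.2
c = -9121.2/-13.87 ≈ 657.7 J/(kg·K)

c ≈ 658 J/(kg·K)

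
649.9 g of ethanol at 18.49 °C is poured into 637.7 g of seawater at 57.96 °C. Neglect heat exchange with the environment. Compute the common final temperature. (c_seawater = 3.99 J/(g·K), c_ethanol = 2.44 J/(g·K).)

Taking heat into each body as positive, Σ m c ΔT = 0:
637.7*3.99*(T − 57.96) + 649.9*2.44*(T − 18.49) = 0
(2544.4 + 1585.8) T = 2544.4*57.96 + 1585.8*18.49
T ≈ 42.81 °C

T_f ≈ 42.8 °C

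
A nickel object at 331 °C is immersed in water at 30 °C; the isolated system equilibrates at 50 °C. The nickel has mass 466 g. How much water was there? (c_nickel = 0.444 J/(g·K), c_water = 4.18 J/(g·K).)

m ≈ 695 g

Net heat exchanged in the isolated system is zero:
466·0.444·(50 − 331) + m·4.18·(50 − 30) = 0
83.6 m = 58140
m = 58140/83.6 ≈ 695.5 g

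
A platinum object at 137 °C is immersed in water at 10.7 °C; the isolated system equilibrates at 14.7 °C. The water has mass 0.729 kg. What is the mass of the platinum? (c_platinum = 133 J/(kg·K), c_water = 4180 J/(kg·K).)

|Q_platinum| = |Q_water|:
m×133×(137 − 14.7) = 0.729×4180×(14.7 − 10.7)
16266 m = 12189  ⇒  m ≈ 0.7494 kg

m ≈ 0.749 kg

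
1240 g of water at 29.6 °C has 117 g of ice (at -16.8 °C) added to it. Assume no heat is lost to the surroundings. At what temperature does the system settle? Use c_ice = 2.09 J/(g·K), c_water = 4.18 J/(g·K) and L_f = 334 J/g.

Net heat exchanged in the isolated system is zero:
warm ice to 0 °C: 117×2.09×(0 − (-16.8)) = 4108.1
  fusion: m_ice L_f = 117×334 = 39078
  warm the meltwater: 489.06 T
  water cools: 1240×4.18×(T − 29.6) = 5183.2(T − 29.6)
5672.3 T = 153423 − 43186 = 110237
T ≈ 19.43 °C (positive, so assuming full melt was valid).

T_f ≈ 19.4 °C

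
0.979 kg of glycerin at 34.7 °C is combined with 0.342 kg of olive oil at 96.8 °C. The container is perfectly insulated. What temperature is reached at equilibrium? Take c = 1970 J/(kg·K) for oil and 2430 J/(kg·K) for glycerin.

T_f ≈ 48.4 °C

T_f = Σ m_i c_i T_i / Σ m_i c_i:
T_f = (673.74×96.8 + 2379×34.7) / (673.74 + 2379)
    = 147768 / 3052.7 ≈ 48.41 °C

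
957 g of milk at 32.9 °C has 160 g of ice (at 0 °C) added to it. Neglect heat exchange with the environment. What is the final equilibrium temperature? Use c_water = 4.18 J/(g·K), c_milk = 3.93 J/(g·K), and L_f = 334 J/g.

T_f ≈ 15.9 °C

Heat gained plus heat lost sum to zero:
melt ice: 160×334 = 53440; meltwater 0→T: 160×4.18×T = 668.8 T; milk: 3761(T − 32.9)
4429.8 T = 123737 − 53440 = 70297
T ≈ 15.87 °C — above 0 °C, consistent with complete melting.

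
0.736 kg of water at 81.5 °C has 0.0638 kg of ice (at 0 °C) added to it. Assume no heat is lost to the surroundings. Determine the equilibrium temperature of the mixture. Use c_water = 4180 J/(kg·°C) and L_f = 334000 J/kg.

T_f ≈ 68.6 °C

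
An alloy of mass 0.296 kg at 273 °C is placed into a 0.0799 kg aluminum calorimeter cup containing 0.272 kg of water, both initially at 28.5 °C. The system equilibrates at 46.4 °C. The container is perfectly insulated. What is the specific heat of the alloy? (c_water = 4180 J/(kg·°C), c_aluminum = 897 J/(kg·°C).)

Energy conservation, ΣQ = 0:
0.296×c×(46.4 − 273) + 0.272×4180×(46.4 − 28.5) + 0.0799×897×(46.4 − 28.5) = 0
-67.07 c = -21634
c = -21634/-67.07 ≈ 322.5 J/(kg·°C)

c ≈ 323 J/(kg·°C)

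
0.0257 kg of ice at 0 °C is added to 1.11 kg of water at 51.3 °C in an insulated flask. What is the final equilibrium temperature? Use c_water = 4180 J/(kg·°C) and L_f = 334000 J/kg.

Taking heat into each body as positive, Σ m c ΔT = 0:
melt ice: 0.0257·334000 = 8583.8
  warm the meltwater: 107.43 T
  water: 4639.8(T − 51.3)
4747.2 T = 238022 − 8583.8 = 229438
T ≈ 48.33 °C (positive, so assuming full melt was valid).

T_f ≈ 48.3 °C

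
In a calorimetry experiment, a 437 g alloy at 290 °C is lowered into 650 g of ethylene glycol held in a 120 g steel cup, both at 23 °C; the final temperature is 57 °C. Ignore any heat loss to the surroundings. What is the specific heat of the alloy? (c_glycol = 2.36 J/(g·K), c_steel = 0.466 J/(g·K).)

Setting the total heat transfer to zero:
437×c×(57 − 290) + 650×2.36×(57 − 23) + 120×0.466×(57 − 23) = 0
-101821 c = -54057
c = -54057/-101821 ≈ 0.5309 J/(g·K)

c ≈ 0.531 J/(g·K)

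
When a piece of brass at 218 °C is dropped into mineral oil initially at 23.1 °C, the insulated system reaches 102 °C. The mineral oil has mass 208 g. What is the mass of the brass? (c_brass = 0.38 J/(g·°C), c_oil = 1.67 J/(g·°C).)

m ≈ 622 g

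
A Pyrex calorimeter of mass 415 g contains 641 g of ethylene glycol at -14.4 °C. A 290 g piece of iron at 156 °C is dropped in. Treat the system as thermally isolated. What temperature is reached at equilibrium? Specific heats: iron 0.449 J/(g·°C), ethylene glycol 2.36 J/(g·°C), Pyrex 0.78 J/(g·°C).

T_f ≈ -3.1 °C

With ΣQ=0 the equilibrium temperature is the m·c-weighted mean:
T_f = (130.21*156 + 1512.8*(-14.4) + 323.7*(-14.4)) / (130.21 + 1512.8 + 323.7)
    = -6132.3 / 1966.7 ≈ -3.12 °C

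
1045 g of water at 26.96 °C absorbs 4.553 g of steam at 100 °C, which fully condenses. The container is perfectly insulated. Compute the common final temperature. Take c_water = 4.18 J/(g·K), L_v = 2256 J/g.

Setting the total heat transfer to zero:
steam→water at 100 °C releases m L_v = 4.553×2256 = 10272; condensate cools 100→T: 4.553×4.18×(T − 100) = 19.03(T − 100); water warms: 1045×4.18×(T − 26.96) = 4368.1(T − 26.96)
4387.1 T = 10272 + 1903.2 + 117764 = 129939
T ≈ 29.62 °C (< 100 °C, so full condensation is consistent).

T_f ≈ 29.6 °C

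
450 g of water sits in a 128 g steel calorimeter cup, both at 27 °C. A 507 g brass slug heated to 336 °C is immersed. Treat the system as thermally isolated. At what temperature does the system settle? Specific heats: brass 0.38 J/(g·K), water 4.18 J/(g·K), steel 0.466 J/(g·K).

T_f ≈ 54.9 °C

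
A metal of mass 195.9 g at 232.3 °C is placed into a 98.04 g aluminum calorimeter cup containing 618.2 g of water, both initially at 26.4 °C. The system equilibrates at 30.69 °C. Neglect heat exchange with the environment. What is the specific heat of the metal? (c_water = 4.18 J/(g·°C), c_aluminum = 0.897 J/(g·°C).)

c ≈ 0.29 J/(g·°C)

Net heat exchanged in the isolated system is zero:
195.9×c×(30.69 − 232.3) + 618.2×4.18×(30.69 − 26.4) + 98.04×0.897×(30.69 − 26.4) = 0
-39495 c = -11463
c = -11463/-39495 ≈ 0.2902 J/(g·°C)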